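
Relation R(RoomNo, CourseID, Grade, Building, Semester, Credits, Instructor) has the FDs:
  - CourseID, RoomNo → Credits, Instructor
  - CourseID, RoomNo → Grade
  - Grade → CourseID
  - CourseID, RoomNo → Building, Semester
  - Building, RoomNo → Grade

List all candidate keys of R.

Attributes never on any right-hand side: {RoomNo} — every candidate key must contain it.
{Building, RoomNo}⁺ = {Building, CourseID, Credits, Grade, Instructor, RoomNo, Semester}, which is every attribute, so {Building, RoomNo} is a candidate key.
{CourseID, RoomNo}⁺ = {Building, CourseID, Credits, Grade, Instructor, RoomNo, Semester}, which is every attribute, so {CourseID, RoomNo} is a candidate key.
{Grade, RoomNo}⁺ = {Building, CourseID, Credits, Grade, Instructor, RoomNo, Semester}, which is every attribute, so {Grade, RoomNo} is a candidate key.
Any other superkey properly contains one of these, so there are no further candidate keys.

{Building, RoomNo}, {CourseID, RoomNo}, {Grade, RoomNo}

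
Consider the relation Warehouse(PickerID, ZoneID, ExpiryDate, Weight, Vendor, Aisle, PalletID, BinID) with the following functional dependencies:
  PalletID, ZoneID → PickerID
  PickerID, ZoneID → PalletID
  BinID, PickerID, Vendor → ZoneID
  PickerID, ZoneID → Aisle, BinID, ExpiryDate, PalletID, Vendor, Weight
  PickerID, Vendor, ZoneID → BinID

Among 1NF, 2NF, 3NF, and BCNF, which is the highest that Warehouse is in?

Candidate keys: {BinID, PickerID, Vendor}, {PalletID, ZoneID}, {PickerID, ZoneID}. Prime attributes: {BinID, PalletID, PickerID, Vendor, ZoneID}.
The left-hand side of every FD is a superkey, so BCNF is satisfied.

BCNF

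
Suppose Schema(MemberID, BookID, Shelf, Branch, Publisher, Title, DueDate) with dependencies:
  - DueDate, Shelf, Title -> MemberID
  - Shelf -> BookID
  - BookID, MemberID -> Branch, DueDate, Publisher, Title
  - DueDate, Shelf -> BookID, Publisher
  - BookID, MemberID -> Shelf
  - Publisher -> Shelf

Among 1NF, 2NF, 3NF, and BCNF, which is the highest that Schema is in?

3NF

Candidate keys: {BookID, MemberID}, {DueDate, Publisher, Title}, {DueDate, Shelf, Title}, {MemberID, Publisher}, {MemberID, Shelf}. Prime attributes: {BookID, DueDate, MemberID, Publisher, Shelf, Title}.
For Shelf -> BookID we have {Shelf}⁺ = {BookID, Shelf}; {Shelf} is not a superkey, so BCNF fails.
Its right-hand attributes {BookID} are all prime, as are those of every other non-superkey FD — the relation is in 3NF.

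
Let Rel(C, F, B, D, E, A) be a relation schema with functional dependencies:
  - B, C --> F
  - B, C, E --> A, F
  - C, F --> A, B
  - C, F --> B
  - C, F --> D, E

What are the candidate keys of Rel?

Attributes never on any right-hand side: {C} — every candidate key must contain it.
{B, C}⁺ = {A, B, C, D, E, F}, which is every attribute, so {B, C} is a candidate key.
{C, F}⁺ = {A, B, C, D, E, F}, which is every attribute, so {C, F} is a candidate key.
These are minimal and exhaustive — every other superkey contains one of them.

{B, C}, {C, F}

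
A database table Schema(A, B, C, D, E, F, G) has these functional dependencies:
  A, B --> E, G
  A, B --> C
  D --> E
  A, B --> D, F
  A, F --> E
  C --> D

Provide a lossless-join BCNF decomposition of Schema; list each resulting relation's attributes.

{A, B, C, F, G}; {C, D}; {D, E}

Candidate key of the original relation: {A, B}.
Within {A, B, C, D, E, F, G}: {D}⁺ ∩ {A, B, C, D, E, F, G} = {D, E}, not the whole set, so D --> E violates BCNF; decompose into {D, E} and {A, B, C, D, F, G}.
{D, E}: every determinant is a superkey — BCNF.
Within {A, B, C, D, F, G}: {C}⁺ ∩ {A, B, C, D, F, G} = {C, D}, not the whole set, so C --> D violates BCNF; decompose into {C, D} and {A, B, C, F, G}.
{C, D}: every determinant is a superkey — BCNF.
{A, B, C, F, G}: every determinant is a superkey — BCNF.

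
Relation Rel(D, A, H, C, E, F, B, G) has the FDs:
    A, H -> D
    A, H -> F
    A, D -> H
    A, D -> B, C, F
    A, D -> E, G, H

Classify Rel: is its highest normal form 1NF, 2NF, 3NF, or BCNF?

BCNF

Candidate keys: {A, D}, {A, H}. Prime attributes: {A, D, H}.
The left-hand side of every FD is a superkey, so BCNF is satisfied.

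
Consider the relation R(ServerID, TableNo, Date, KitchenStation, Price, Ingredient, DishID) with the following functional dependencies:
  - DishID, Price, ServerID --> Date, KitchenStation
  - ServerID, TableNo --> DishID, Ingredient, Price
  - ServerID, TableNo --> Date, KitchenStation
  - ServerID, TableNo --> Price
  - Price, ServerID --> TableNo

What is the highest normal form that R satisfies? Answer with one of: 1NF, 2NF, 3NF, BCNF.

Candidate keys: {Price, ServerID}, {ServerID, TableNo}. Prime attributes: {Price, ServerID, TableNo}.
Every FD has a superkey on the left, so the relation is in BCNF.

BCNF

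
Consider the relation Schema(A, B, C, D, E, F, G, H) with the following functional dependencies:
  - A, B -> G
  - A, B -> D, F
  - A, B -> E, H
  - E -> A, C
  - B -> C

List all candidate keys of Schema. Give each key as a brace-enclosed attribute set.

No FD produces {B}, so it must be in every candidate key.
Closure of {A, B} is {A, B, C, D, E, F, G, H}, the whole schema; {A, B} is a candidate key.
Closure of {B, E} is {A, B, C, D, E, F, G, H}, the whole schema; {B, E} is a candidate key.
No proper subset of any of these is a key, and no other minimal superkey exists.

{A, B}, {B, E}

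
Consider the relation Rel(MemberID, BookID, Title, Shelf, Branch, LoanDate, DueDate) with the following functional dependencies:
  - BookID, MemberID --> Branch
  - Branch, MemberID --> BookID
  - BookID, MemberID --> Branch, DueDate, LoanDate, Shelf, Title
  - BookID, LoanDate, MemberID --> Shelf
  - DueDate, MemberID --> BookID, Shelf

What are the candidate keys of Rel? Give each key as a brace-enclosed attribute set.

No FD produces {MemberID}, so it must be in every candidate key.
{BookID, MemberID}⁺ = {BookID, Branch, DueDate, LoanDate, MemberID, Shelf, Title} — all of the relation — so {BookID, MemberID} is a candidate key.
{Branch, MemberID}⁺ = {BookID, Branch, DueDate, LoanDate, MemberID, Shelf, Title} — all of the relation — so {Branch, MemberID} is a candidate key.
{DueDate, MemberID}⁺ = {BookID, Branch, DueDate, LoanDate, MemberID, Shelf, Title} — all of the relation — so {DueDate, MemberID} is a candidate key.
No proper subset of any of these is a key, and no other minimal superkey exists.

{BookID, MemberID}, {Branch, MemberID}, {DueDate, MemberID}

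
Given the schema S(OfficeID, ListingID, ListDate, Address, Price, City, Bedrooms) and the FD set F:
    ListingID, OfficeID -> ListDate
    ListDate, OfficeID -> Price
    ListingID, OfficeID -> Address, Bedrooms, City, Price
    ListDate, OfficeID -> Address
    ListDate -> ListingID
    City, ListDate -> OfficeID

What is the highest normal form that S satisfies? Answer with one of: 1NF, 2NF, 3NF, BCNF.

Candidate keys: {City, ListDate}, {ListDate, OfficeID}, {ListingID, OfficeID}. Prime attributes: {City, ListDate, ListingID, OfficeID}.
For ListDate -> ListingID we have {ListDate}⁺ = {ListDate, ListingID}; {ListDate} is not a superkey, so BCNF fails.
Since {ListingID} ⊆ prime attributes and every other non-superkey FD also has a prime right side, the schema is in 3NF.

3NF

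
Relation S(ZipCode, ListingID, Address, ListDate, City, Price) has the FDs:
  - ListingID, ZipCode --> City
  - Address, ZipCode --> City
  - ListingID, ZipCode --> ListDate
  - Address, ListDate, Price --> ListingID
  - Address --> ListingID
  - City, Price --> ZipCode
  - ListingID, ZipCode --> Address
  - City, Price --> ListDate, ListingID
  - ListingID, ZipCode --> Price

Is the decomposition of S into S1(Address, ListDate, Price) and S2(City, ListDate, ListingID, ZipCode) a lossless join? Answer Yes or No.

Common attributes: {ListDate}; their closure is {ListDate}.
S1 ⊄ {ListDate} and S2 ⊄ {ListDate}, so the split is lossy.

No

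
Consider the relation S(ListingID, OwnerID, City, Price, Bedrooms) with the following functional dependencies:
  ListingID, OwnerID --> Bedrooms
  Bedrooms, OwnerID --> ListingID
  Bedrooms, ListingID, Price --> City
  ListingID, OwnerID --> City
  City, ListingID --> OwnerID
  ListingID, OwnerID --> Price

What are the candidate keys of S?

{Bedrooms, OwnerID} is a candidate key since {Bedrooms, OwnerID}⁺ = {Bedrooms, City, ListingID, OwnerID, Price} covers every attribute.
{City, ListingID} is a candidate key since {City, ListingID}⁺ = {Bedrooms, City, ListingID, OwnerID, Price} covers every attribute.
{ListingID, OwnerID} is a candidate key since {ListingID, OwnerID}⁺ = {Bedrooms, City, ListingID, OwnerID, Price} covers every attribute.
{Bedrooms, ListingID, Price} is a candidate key since {Bedrooms, ListingID, Price}⁺ = {Bedrooms, City, ListingID, OwnerID, Price} covers every attribute.
These are minimal and exhaustive — every other superkey contains one of them.

{Bedrooms, ListingID, Price}, {Bedrooms, OwnerID}, {City, ListingID}, {ListingID, OwnerID}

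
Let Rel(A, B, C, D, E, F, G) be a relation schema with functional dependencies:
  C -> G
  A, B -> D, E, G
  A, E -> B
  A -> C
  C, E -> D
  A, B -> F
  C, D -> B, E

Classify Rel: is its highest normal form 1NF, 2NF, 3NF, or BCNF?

Candidate keys: {A, B}, {A, D}, {A, E}. Prime attributes: {A, B, D, E}.
C -> G breaks BCNF: {C}⁺ = {C, G}, so {C} is not a superkey.
C -> G has non-prime {G} on the right and a non-superkey on the left, so 3NF fails.
The proper key subset {A} of {A, B} determines non-prime {C, G}, so the relation is not even in 2NF.

1NF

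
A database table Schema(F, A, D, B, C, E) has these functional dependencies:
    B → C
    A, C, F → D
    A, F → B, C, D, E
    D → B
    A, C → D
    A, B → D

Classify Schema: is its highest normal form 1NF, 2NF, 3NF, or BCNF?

Candidate key: {A, F}. Prime attributes: {A, F}.
For B → C we have {B}⁺ = {B, C}; {B} is not a superkey, so BCNF fails.
B → C determines the non-prime attribute {C} from a non-superkey — 3NF is violated.
Checking every proper subset of each key, none determines a non-prime attribute — 2NF is satisfied.

2NF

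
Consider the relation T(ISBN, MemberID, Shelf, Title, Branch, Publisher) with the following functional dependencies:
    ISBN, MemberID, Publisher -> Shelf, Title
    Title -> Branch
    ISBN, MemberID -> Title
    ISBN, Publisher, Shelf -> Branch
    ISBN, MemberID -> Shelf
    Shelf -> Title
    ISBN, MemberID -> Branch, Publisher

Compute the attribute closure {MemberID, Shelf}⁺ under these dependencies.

Start with {MemberID, Shelf}.
Shelf -> Title applies; add {Title} → now {MemberID, Shelf, Title}.
Title -> Branch applies; add {Branch} → now {Branch, MemberID, Shelf, Title}.
No further FD applies.

{Branch, MemberID, Shelf, Title}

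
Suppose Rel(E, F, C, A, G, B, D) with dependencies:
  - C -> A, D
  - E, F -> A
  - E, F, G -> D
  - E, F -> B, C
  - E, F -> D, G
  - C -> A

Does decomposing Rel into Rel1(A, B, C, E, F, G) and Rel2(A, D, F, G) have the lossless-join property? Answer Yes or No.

No

Rel1 ∩ Rel2 = {A, F, G}; its closure under F is {A, F, G}.
Neither Rel1 nor Rel2 is contained in that closure, so the decomposition is lossy.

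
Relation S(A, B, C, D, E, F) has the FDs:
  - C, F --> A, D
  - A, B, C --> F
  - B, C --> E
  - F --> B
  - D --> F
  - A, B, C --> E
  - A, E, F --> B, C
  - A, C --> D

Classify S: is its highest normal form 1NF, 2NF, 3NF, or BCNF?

1NF

Candidate keys: {A, C}, {A, D, E}, {A, E, F}, {C, D}, {C, F}. Prime attributes: {A, C, D, E, F}.
B, C --> E breaks BCNF: {B, C}⁺ = {B, C, E}, so {B, C} is not a superkey.
F --> B has non-prime {B} on the right and a non-superkey on the left, so 3NF fails.
{D} is a proper subset of the key {C, D}, and {D}⁺ contains the non-prime attribute {B} — a partial dependency, so 2NF is violated.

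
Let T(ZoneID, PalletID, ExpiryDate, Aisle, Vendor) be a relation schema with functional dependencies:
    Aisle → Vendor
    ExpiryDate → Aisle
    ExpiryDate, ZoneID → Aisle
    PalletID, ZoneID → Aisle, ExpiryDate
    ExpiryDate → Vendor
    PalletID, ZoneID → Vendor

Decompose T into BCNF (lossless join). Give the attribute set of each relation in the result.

Candidate key of the original relation: {PalletID, ZoneID}.
Within {Aisle, ExpiryDate, PalletID, Vendor, ZoneID}: {Aisle}⁺ ∩ {Aisle, ExpiryDate, PalletID, Vendor, ZoneID} = {Aisle, Vendor}, not the whole set, so Aisle → Vendor violates BCNF; decompose into {Aisle, Vendor} and {Aisle, ExpiryDate, PalletID, ZoneID}.
{Aisle, Vendor} is in BCNF.
Within {Aisle, ExpiryDate, PalletID, ZoneID}: {ExpiryDate}⁺ ∩ {Aisle, ExpiryDate, PalletID, ZoneID} = {Aisle, ExpiryDate}, not the whole set, so ExpiryDate → Aisle violates BCNF; decompose into {Aisle, ExpiryDate} and {ExpiryDate, PalletID, ZoneID}.
{Aisle, ExpiryDate} is in BCNF.
{ExpiryDate, PalletID, ZoneID} is in BCNF.

{Aisle, ExpiryDate}; {Aisle, Vendor}; {ExpiryDate, PalletID, ZoneID}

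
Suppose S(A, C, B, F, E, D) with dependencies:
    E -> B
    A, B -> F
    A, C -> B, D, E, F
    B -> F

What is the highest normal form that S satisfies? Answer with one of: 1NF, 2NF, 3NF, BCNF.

2NF

Candidate key: {A, C}. Prime attributes: {A, C}.
For E -> B we have {E}⁺ = {B, E, F}; {E} is not a superkey, so BCNF fails.
Because {B} is non-prime and the left side of E -> B is not a superkey, the relation is not in 3NF.
Checking every proper subset of each key, none determines a non-prime attribute — 2NF is satisfied.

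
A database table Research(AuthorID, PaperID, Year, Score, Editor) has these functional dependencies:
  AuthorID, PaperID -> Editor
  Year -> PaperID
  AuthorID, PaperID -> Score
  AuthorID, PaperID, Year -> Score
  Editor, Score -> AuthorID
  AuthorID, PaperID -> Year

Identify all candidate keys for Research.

{AuthorID, PaperID}, {AuthorID, Year}, {Editor, PaperID, Score}, {Editor, Score, Year}

{AuthorID, PaperID}⁺ = {AuthorID, Editor, PaperID, Score, Year}, which is every attribute, so {AuthorID, PaperID} is a candidate key.
{AuthorID, Year}⁺ = {AuthorID, Editor, PaperID, Score, Year}, which is every attribute, so {AuthorID, Year} is a candidate key.
{Editor, PaperID, Score}⁺ = {AuthorID, Editor, PaperID, Score, Year}, which is every attribute, so {Editor, PaperID, Score} is a candidate key.
{Editor, Score, Year}⁺ = {AuthorID, Editor, PaperID, Score, Year}, which is every attribute, so {Editor, Score, Year} is a candidate key.
These are minimal and exhaustive — every other superkey contains one of them.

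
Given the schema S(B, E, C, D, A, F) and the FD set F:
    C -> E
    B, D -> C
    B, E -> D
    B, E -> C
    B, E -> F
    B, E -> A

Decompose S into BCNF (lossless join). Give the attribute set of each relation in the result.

Candidate keys of the original relation: {B, C}, {B, D}, {B, E}.
Within {A, B, C, D, E, F}: {C}⁺ ∩ {A, B, C, D, E, F} = {C, E}, not the whole set, so C -> E violates BCNF; decompose into {C, E} and {A, B, C, D, F}.
{C, E}: every determinant is a superkey — BCNF.
{A, B, C, D, F}: every determinant is a superkey — BCNF.

{A, B, C, D, F}; {C, E}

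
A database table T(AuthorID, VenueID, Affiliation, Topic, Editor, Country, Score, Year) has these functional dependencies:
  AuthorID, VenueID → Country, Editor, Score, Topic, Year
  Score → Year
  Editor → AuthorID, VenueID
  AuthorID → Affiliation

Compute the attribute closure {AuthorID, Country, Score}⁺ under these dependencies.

{Affiliation, AuthorID, Country, Score, Year}

Start with {AuthorID, Country, Score}.
Score → Year applies; add {Year} → now {AuthorID, Country, Score, Year}.
AuthorID → Affiliation applies; add {Affiliation} → now {Affiliation, AuthorID, Country, Score, Year}.
No further FD applies.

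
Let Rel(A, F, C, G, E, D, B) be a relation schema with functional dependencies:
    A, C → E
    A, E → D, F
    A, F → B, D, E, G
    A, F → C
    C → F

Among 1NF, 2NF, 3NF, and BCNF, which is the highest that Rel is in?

3NF

Candidate keys: {A, C}, {A, E}, {A, F}. Prime attributes: {A, C, E, F}.
C → F: {C}⁺ = {C, F}, which is not all of the attributes, so the left side is not a superkey — BCNF is violated.
But every attribute on its right side ({F}) is prime, and the same holds for every other non-superkey FD, so 3NF still holds.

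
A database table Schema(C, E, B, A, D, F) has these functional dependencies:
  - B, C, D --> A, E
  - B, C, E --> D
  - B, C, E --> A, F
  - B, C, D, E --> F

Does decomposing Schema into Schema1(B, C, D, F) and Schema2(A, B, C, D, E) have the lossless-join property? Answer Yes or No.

Yes

Schema1 ∩ Schema2 = {B, C, D}; its closure under F is {A, B, C, D, E, F}.
Schema1 is contained in that closure, so Schema1 ∩ Schema2 --> Schema1 holds and the join is lossless.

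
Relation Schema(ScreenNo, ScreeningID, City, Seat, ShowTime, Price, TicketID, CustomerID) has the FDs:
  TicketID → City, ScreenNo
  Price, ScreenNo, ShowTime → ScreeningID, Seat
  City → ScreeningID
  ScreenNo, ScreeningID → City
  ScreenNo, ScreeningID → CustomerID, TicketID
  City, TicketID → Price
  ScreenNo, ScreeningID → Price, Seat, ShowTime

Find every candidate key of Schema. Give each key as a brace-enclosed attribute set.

{City, ScreenNo}, {Price, ScreenNo, ShowTime}, {ScreenNo, ScreeningID}, {TicketID}

{TicketID} is a candidate key since {TicketID}⁺ = {City, CustomerID, Price, ScreenNo, ScreeningID, Seat, ShowTime, TicketID} covers every attribute.
{City, ScreenNo} is a candidate key since {City, ScreenNo}⁺ = {City, CustomerID, Price, ScreenNo, ScreeningID, Seat, ShowTime, TicketID} covers every attribute.
{ScreenNo, ScreeningID} is a candidate key since {ScreenNo, ScreeningID}⁺ = {City, CustomerID, Price, ScreenNo, ScreeningID, Seat, ShowTime, TicketID} covers every attribute.
{Price, ScreenNo, ShowTime} is a candidate key since {Price, ScreenNo, ShowTime}⁺ = {City, CustomerID, Price, ScreenNo, ScreeningID, Seat, ShowTime, TicketID} covers every attribute.
No proper subset of any of these is a key, and no other minimal superkey exists.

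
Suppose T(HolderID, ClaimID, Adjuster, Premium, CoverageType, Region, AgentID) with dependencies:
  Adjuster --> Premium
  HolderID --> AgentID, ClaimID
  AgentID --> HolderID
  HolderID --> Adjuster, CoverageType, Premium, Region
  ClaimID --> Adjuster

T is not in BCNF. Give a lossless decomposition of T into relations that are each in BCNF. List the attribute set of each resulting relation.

Candidate keys of the original relation: {AgentID}, {HolderID}.
Within {Adjuster, AgentID, ClaimID, CoverageType, HolderID, Premium, Region}: {Adjuster}⁺ ∩ {Adjuster, AgentID, ClaimID, CoverageType, HolderID, Premium, Region} = {Adjuster, Premium}, not the whole set, so Adjuster --> Premium violates BCNF; decompose into {Adjuster, Premium} and {Adjuster, AgentID, ClaimID, CoverageType, HolderID, Region}.
{Adjuster, Premium}: every determinant is a superkey — BCNF.
Within {Adjuster, AgentID, ClaimID, CoverageType, HolderID, Region}: {ClaimID}⁺ ∩ {Adjuster, AgentID, ClaimID, CoverageType, HolderID, Region} = {Adjuster, ClaimID}, not the whole set, so ClaimID --> Adjuster violates BCNF; decompose into {Adjuster, ClaimID} and {AgentID, ClaimID, CoverageType, HolderID, Region}.
{Adjuster, ClaimID}: every determinant is a superkey — BCNF.
{AgentID, ClaimID, CoverageType, HolderID, Region}: every determinant is a superkey — BCNF.

{Adjuster, ClaimID}; {Adjuster, Premium}; {AgentID, ClaimID, CoverageType, HolderID, Region}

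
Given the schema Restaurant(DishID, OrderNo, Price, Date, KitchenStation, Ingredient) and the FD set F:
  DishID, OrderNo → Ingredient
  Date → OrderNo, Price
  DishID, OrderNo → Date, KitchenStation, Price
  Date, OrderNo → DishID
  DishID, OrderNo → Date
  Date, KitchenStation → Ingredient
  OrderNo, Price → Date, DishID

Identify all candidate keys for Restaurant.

{Date}, {DishID, OrderNo}, {OrderNo, Price}

{Date}⁺ = {Date, DishID, Ingredient, KitchenStation, OrderNo, Price}, which is every attribute, so {Date} is a candidate key.
{DishID, OrderNo}⁺ = {Date, DishID, Ingredient, KitchenStation, OrderNo, Price}, which is every attribute, so {DishID, OrderNo} is a candidate key.
{OrderNo, Price}⁺ = {Date, DishID, Ingredient, KitchenStation, OrderNo, Price}, which is every attribute, so {OrderNo, Price} is a candidate key.
These are minimal and exhaustive — every other superkey contains one of them.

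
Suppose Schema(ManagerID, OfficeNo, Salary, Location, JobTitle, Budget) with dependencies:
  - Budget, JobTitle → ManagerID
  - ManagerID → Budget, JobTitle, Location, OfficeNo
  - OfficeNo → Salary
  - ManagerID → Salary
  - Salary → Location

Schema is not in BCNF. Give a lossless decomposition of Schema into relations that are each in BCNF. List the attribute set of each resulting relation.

Candidate keys of the original relation: {Budget, JobTitle}, {ManagerID}.
{Budget, JobTitle, Location, ManagerID, OfficeNo, Salary}: {OfficeNo} determines {Location, OfficeNo, Salary} here but is not a superkey — split on OfficeNo → Location, Salary, giving {Location, OfficeNo, Salary} and {Budget, JobTitle, ManagerID, OfficeNo}.
{Location, OfficeNo, Salary}: {Salary} determines {Location, Salary} here but is not a superkey — split on Salary → Location, giving {Location, Salary} and {OfficeNo, Salary}.
{Location, Salary} has no BCNF violation.
{OfficeNo, Salary} has no BCNF violation.
{Budget, JobTitle, ManagerID, OfficeNo} has no BCNF violation.

{Budget, JobTitle, ManagerID, OfficeNo}; {Location, Salary}; {OfficeNo, Salary}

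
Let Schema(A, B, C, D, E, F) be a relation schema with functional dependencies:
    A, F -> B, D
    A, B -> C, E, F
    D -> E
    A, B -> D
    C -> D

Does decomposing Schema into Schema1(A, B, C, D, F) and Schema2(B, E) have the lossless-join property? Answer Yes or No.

No

Common attributes: {B}; their closure is {B}.
Schema1 ⊄ {B} and Schema2 ⊄ {B}, so the split is lossy.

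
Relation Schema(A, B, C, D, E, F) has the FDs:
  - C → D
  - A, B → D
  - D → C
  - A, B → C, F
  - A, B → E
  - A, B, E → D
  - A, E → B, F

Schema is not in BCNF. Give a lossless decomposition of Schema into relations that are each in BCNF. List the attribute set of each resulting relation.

Candidate keys of the original relation: {A, B}, {A, E}.
Within {A, B, C, D, E, F}: {C}⁺ ∩ {A, B, C, D, E, F} = {C, D}, not the whole set, so C → D violates BCNF; decompose into {C, D} and {A, B, C, E, F}.
{C, D} is in BCNF.
{A, B, C, E, F} is in BCNF.

{A, B, C, E, F}; {C, D}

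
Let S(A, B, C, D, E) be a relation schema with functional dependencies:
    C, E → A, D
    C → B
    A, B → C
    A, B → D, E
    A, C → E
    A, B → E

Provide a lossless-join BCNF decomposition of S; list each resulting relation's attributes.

Candidate keys of the original relation: {A, B}, {A, C}, {C, E}.
In {A, B, C, D, E}, {C} is not a superkey ({C}⁺ restricted to this set is {B, C}), so split on C → B into {B, C} and {A, C, D, E}.
{B, C} is in BCNF.
{A, C, D, E} is in BCNF.

{A, C, D, E}; {B, C}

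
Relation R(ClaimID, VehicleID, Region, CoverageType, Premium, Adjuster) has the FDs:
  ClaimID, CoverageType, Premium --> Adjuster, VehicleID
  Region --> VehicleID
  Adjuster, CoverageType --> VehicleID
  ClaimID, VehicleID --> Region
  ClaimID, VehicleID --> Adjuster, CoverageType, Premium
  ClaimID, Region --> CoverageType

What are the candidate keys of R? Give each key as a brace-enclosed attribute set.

Attributes never on any right-hand side: {ClaimID} — every candidate key must contain it.
{ClaimID, Region}⁺ = {Adjuster, ClaimID, CoverageType, Premium, Region, VehicleID}, which is every attribute, so {ClaimID, Region} is a candidate key.
{ClaimID, VehicleID}⁺ = {Adjuster, ClaimID, CoverageType, Premium, Region, VehicleID}, which is every attribute, so {ClaimID, VehicleID} is a candidate key.
{Adjuster, ClaimID, CoverageType}⁺ = {Adjuster, ClaimID, CoverageType, Premium, Region, VehicleID}, which is every attribute, so {Adjuster, ClaimID, CoverageType} is a candidate key.
{ClaimID, CoverageType, Premium}⁺ = {Adjuster, ClaimID, CoverageType, Premium, Region, VehicleID}, which is every attribute, so {ClaimID, CoverageType, Premium} is a candidate key.
No proper subset of any of these is a key, and no other minimal superkey exists.

{Adjuster, ClaimID, CoverageType}, {ClaimID, CoverageType, Premium}, {ClaimID, Region}, {ClaimID, VehicleID}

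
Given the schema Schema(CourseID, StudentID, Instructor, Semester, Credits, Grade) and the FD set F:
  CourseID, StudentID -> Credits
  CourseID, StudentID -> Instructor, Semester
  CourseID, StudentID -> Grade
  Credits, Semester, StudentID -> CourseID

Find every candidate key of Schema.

{CourseID, StudentID}, {Credits, Semester, StudentID}

No FD produces {StudentID}, so it must be in every candidate key.
{CourseID, StudentID}⁺ = {CourseID, Credits, Grade, Instructor, Semester, StudentID} — all of the relation — so {CourseID, StudentID} is a candidate key.
{Credits, Semester, StudentID}⁺ = {CourseID, Credits, Grade, Instructor, Semester, StudentID} — all of the relation — so {Credits, Semester, StudentID} is a candidate key.
These are minimal and exhaustive — every other superkey contains one of them.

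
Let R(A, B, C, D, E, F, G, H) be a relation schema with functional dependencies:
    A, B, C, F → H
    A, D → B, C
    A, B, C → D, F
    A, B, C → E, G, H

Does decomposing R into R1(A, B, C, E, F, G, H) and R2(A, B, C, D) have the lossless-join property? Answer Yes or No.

Yes

R1 ∩ R2 = {A, B, C}; its closure under F is {A, B, C, D, E, F, G, H}.
This includes all of R1, so the common attributes are a superkey of R1 — the join is lossless.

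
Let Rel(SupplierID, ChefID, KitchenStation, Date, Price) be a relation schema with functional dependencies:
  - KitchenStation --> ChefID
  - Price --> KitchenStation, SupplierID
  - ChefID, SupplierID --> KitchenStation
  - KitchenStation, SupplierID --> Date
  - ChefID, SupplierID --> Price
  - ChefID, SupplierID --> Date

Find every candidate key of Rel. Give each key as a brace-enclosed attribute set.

{ChefID, SupplierID}, {KitchenStation, SupplierID}, {Price}

{Price}⁺ = {ChefID, Date, KitchenStation, Price, SupplierID}, which is every attribute, so {Price} is a candidate key.
{ChefID, SupplierID}⁺ = {ChefID, Date, KitchenStation, Price, SupplierID}, which is every attribute, so {ChefID, SupplierID} is a candidate key.
{KitchenStation, SupplierID}⁺ = {ChefID, Date, KitchenStation, Price, SupplierID}, which is every attribute, so {KitchenStation, SupplierID} is a candidate key.
No proper subset of any of these is a key, and no other minimal superkey exists.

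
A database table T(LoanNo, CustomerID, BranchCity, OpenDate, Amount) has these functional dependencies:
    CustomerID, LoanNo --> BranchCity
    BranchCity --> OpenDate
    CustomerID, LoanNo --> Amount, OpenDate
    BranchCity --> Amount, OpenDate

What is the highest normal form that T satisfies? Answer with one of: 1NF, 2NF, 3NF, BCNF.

2NF

Candidate key: {CustomerID, LoanNo}. Prime attributes: {CustomerID, LoanNo}.
For BranchCity --> OpenDate we have {BranchCity}⁺ = {Amount, BranchCity, OpenDate}; {BranchCity} is not a superkey, so BCNF fails.
BranchCity --> OpenDate has non-prime {OpenDate} on the right and a non-superkey on the left, so 3NF fails.
No proper subset of a key has a non-prime attribute in its closure, so there is no partial dependency; 2NF holds.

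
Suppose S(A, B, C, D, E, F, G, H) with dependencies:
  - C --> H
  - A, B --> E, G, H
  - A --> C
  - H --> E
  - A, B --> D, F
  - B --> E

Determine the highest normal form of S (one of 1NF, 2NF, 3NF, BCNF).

Candidate key: {A, B}. Prime attributes: {A, B}.
For C --> H we have {C}⁺ = {C, E, H}; {C} is not a superkey, so BCNF fails.
C --> H has non-prime {H} on the right and a non-superkey on the left, so 3NF fails.
{A} is a proper subset of the key {A, B}, and {A}⁺ contains the non-prime attributes {C, E, H} — a partial dependency, so 2NF is violated.

1NF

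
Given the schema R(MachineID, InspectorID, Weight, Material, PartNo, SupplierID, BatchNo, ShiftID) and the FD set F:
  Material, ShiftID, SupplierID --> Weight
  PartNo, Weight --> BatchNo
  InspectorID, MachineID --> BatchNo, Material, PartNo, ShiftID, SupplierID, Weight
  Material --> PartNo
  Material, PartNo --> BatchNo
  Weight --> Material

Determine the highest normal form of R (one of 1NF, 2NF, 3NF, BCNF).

2NF

Candidate key: {InspectorID, MachineID}. Prime attributes: {InspectorID, MachineID}.
Material, ShiftID, SupplierID --> Weight: {Material, ShiftID, SupplierID}⁺ = {BatchNo, Material, PartNo, ShiftID, SupplierID, Weight}, which is not all of the attributes, so the left side is not a superkey — BCNF is violated.
Material, ShiftID, SupplierID --> Weight determines the non-prime attribute {Weight} from a non-superkey — 3NF is violated.
No proper subset of a key has a non-prime attribute in its closure, so there is no partial dependency; 2NF holds.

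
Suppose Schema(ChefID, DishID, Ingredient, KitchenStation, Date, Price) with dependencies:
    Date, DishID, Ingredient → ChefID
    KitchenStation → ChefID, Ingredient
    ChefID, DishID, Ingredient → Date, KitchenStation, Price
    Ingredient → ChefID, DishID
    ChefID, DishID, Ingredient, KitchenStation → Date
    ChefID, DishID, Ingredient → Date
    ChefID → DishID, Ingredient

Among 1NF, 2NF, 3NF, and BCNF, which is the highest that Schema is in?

Candidate keys: {ChefID}, {Ingredient}, {KitchenStation}. Prime attributes: {ChefID, Ingredient, KitchenStation}.
Each dependency's left side is a superkey — BCNF holds.

BCNF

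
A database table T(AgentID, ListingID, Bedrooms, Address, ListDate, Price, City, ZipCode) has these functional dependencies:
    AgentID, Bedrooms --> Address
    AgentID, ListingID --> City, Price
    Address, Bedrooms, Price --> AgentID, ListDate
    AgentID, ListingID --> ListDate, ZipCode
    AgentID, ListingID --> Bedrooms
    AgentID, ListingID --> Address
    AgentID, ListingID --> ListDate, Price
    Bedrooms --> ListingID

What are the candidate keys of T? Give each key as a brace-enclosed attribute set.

{Address, Bedrooms, Price}, {AgentID, Bedrooms}, {AgentID, ListingID}

{AgentID, Bedrooms}⁺ = {Address, AgentID, Bedrooms, City, ListDate, ListingID, Price, ZipCode}, which is every attribute, so {AgentID, Bedrooms} is a candidate key.
{AgentID, ListingID}⁺ = {Address, AgentID, Bedrooms, City, ListDate, ListingID, Price, ZipCode}, which is every attribute, so {AgentID, ListingID} is a candidate key.
{Address, Bedrooms, Price}⁺ = {Address, AgentID, Bedrooms, City, ListDate, ListingID, Price, ZipCode}, which is every attribute, so {Address, Bedrooms, Price} is a candidate key.
These are minimal and exhaustive — every other superkey contains one of them.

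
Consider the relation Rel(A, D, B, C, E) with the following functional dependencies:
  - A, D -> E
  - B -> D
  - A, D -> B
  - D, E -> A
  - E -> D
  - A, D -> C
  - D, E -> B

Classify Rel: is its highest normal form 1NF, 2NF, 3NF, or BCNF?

Candidate keys: {A, B}, {A, D}, {E}. Prime attributes: {A, B, D, E}.
B -> D: {B}⁺ = {B, D}, which is not all of the attributes, so the left side is not a superkey — BCNF is violated.
Its right-hand attributes {D} are all prime, as are those of every other non-superkey FD — the relation is in 3NF.

3NF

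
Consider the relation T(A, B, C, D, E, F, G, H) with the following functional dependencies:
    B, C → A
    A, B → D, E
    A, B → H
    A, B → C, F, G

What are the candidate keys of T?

{B} never appears on the right of any FD, so every key must include it.
{A, B}⁺ = {A, B, C, D, E, F, G, H} — all of the relation — so {A, B} is a candidate key.
{B, C}⁺ = {A, B, C, D, E, F, G, H} — all of the relation — so {B, C} is a candidate key.
Any other superkey properly contains one of these, so there are no further candidate keys.

{A, B}, {B, C}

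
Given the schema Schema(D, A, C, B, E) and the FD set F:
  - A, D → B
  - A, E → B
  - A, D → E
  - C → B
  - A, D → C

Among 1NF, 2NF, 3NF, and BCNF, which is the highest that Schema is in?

2NF

Candidate key: {A, D}. Prime attributes: {A, D}.
A, E → B: {A, E}⁺ = {A, B, E}, which is not all of the attributes, so the left side is not a superkey — BCNF is violated.
A, E → B has non-prime {B} on the right and a non-superkey on the left, so 3NF fails.
No non-prime attribute depends on a proper subset of any candidate key, so 2NF holds.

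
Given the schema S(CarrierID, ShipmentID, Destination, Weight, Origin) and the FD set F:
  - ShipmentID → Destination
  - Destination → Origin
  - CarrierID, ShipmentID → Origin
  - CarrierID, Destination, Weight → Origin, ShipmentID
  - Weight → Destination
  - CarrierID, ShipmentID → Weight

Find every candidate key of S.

{CarrierID, ShipmentID}, {CarrierID, Weight}

Attributes never on any right-hand side: {CarrierID} — every candidate key must contain it.
{CarrierID, ShipmentID}⁺ = {CarrierID, Destination, Origin, ShipmentID, Weight}, which is every attribute, so {CarrierID, ShipmentID} is a candidate key.
{CarrierID, Weight}⁺ = {CarrierID, Destination, Origin, ShipmentID, Weight}, which is every attribute, so {CarrierID, Weight} is a candidate key.
No proper subset of any of these is a key, and no other minimal superkey exists.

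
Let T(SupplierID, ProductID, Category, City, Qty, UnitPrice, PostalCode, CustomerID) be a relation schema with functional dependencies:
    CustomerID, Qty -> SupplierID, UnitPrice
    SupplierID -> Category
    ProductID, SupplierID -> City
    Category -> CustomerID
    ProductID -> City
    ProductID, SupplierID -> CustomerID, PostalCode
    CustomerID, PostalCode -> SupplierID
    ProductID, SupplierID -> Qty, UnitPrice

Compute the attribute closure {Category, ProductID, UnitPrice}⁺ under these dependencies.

Start with {Category, ProductID, UnitPrice}.
Category -> CustomerID applies; add {CustomerID} → now {Category, CustomerID, ProductID, UnitPrice}.
ProductID -> City applies; add {City} → now {Category, City, CustomerID, ProductID, UnitPrice}.
No further FD applies.

{Category, City, CustomerID, ProductID, UnitPrice}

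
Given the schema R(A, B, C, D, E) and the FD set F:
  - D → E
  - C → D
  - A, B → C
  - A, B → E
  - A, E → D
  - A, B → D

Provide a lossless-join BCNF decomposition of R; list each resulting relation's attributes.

Candidate key of the original relation: {A, B}.
{A, B, C, D, E}: {D} determines {D, E} here but is not a superkey — split on D → E, giving {D, E} and {A, B, C, D}.
{D, E} has no BCNF violation.
{A, B, C, D}: {C} determines {C, D} here but is not a superkey — split on C → D, giving {C, D} and {A, B, C}.
{C, D} has no BCNF violation.
{A, B, C} has no BCNF violation.

{A, B, C}; {C, D}; {D, E}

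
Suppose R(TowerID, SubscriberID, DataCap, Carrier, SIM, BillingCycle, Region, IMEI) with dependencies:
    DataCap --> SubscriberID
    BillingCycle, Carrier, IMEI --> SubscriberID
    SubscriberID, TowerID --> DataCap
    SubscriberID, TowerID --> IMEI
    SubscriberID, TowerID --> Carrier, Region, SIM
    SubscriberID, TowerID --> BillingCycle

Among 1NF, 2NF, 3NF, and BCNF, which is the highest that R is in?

Candidate keys: {BillingCycle, Carrier, IMEI, TowerID}, {DataCap, TowerID}, {SubscriberID, TowerID}. Prime attributes: {BillingCycle, Carrier, DataCap, IMEI, SubscriberID, TowerID}.
For DataCap --> SubscriberID we have {DataCap}⁺ = {DataCap, SubscriberID}; {DataCap} is not a superkey, so BCNF fails.
But every attribute on its right side ({SubscriberID}) is prime, and the same holds for every other non-superkey FD, so 3NF still holds.

3NF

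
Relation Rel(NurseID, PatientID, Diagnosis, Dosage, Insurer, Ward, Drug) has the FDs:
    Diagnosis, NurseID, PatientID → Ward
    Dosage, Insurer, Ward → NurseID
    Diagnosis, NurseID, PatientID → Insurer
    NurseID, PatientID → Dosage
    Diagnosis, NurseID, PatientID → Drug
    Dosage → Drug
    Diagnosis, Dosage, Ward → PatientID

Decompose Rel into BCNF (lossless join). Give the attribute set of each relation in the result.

Candidate keys of the original relation: {Diagnosis, Dosage, Insurer, Ward}, {Diagnosis, Dosage, NurseID, Ward}, {Diagnosis, NurseID, PatientID}.
Within {Diagnosis, Dosage, Drug, Insurer, NurseID, PatientID, Ward}: {Dosage, Insurer, Ward}⁺ ∩ {Diagnosis, Dosage, Drug, Insurer, NurseID, PatientID, Ward} = {Dosage, Drug, Insurer, NurseID, Ward}, not the whole set, so Dosage, Insurer, Ward → Drug, NurseID violates BCNF; decompose into {Dosage, Drug, Insurer, NurseID, Ward} and {Diagnosis, Dosage, Insurer, PatientID, Ward}.
Within {Dosage, Drug, Insurer, NurseID, Ward}: {Dosage}⁺ ∩ {Dosage, Drug, Insurer, NurseID, Ward} = {Dosage, Drug}, not the whole set, so Dosage → Drug violates BCNF; decompose into {Dosage, Drug} and {Dosage, Insurer, NurseID, Ward}.
{Dosage, Drug} has no BCNF violation.
{Dosage, Insurer, NurseID, Ward} has no BCNF violation.
Within {Diagnosis, Dosage, Insurer, PatientID, Ward}: {Diagnosis, Dosage, Ward}⁺ ∩ {Diagnosis, Dosage, Insurer, PatientID, Ward} = {Diagnosis, Dosage, PatientID, Ward}, not the whole set, so Diagnosis, Dosage, Ward → PatientID violates BCNF; decompose into {Diagnosis, Dosage, PatientID, Ward} and {Diagnosis, Dosage, Insurer, Ward}.
{Diagnosis, Dosage, PatientID, Ward} has no BCNF violation.
{Diagnosis, Dosage, Insurer, Ward} has no BCNF violation.

{Diagnosis, Dosage, Insurer, Ward}; {Diagnosis, Dosage, PatientID, Ward}; {Dosage, Drug}; {Dosage, Insurer, NurseID, Ward}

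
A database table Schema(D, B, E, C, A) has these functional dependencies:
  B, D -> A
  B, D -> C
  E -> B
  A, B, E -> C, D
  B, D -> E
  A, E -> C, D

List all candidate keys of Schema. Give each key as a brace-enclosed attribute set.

{A, E}, {B, D}, {D, E}

{A, E}⁺ = {A, B, C, D, E} — all of the relation — so {A, E} is a candidate key.
{B, D}⁺ = {A, B, C, D, E} — all of the relation — so {B, D} is a candidate key.
{D, E}⁺ = {A, B, C, D, E} — all of the relation — so {D, E} is a candidate key.
No proper subset of any of these is a key, and no other minimal superkey exists.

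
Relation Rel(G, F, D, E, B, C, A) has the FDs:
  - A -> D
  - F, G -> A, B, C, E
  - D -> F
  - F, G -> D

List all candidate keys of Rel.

{A, G}, {D, G}, {F, G}

Attributes never on any right-hand side: {G} — every candidate key must contain it.
{A, G} is a candidate key since {A, G}⁺ = {A, B, C, D, E, F, G} covers every attribute.
{D, G} is a candidate key since {D, G}⁺ = {A, B, C, D, E, F, G} covers every attribute.
{F, G} is a candidate key since {F, G}⁺ = {A, B, C, D, E, F, G} covers every attribute.
These are minimal and exhaustive — every other superkey contains one of them.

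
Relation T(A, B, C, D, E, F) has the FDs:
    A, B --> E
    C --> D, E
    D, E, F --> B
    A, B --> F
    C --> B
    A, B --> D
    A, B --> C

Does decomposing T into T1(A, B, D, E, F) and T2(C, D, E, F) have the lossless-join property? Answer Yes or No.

Common attributes: {D, E, F}; their closure is {B, D, E, F}.
T1 ⊄ {B, D, E, F} and T2 ⊄ {B, D, E, F}, so the split is lossy.

No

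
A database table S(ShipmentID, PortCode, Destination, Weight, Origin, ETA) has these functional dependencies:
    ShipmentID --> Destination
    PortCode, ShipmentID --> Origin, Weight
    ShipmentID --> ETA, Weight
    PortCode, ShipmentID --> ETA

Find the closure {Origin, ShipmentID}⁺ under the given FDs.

Start with {Origin, ShipmentID}.
ShipmentID --> Destination applies; add {Destination} → now {Destination, Origin, ShipmentID}.
ShipmentID --> ETA, Weight applies; add {ETA, Weight} → now {Destination, ETA, Origin, ShipmentID, Weight}.
No further FD applies.

{Destination, ETA, Origin, ShipmentID, Weight}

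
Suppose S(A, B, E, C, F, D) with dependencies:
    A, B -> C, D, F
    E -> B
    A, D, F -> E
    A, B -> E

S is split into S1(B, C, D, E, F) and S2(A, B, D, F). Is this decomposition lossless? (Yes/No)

The shared attributes are {B, D, F} and {B, D, F}⁺ = {B, D, F}.
The closure covers neither S1 nor S2 entirely; the join is not lossless.

No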